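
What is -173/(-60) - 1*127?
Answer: -7447/60 ≈ -124.12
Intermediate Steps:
-173/(-60) - 1*127 = -173*(-1/60) - 127 = 173/60 - 127 = -7447/60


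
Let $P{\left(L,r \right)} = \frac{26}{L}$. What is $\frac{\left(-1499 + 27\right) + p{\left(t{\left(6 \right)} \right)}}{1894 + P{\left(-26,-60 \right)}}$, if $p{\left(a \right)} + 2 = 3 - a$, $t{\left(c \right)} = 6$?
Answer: $- \frac{1477}{1893} \approx -0.78024$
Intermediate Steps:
$p{\left(a \right)} = 1 - a$ ($p{\left(a \right)} = -2 - \left(-3 + a\right) = 1 - a$)
$\frac{\left(-1499 + 27\right) + p{\left(t{\left(6 \right)} \right)}}{1894 + P{\left(-26,-60 \right)}} = \frac{\left(-1499 + 27\right) + \left(1 - 6\right)}{1894 + \frac{26}{-26}} = \frac{-1472 + \left(1 - 6\right)}{1894 + 26 \left(- \frac{1}{26}\right)} = \frac{-1472 - 5}{1894 - 1} = - \frac{1477}{1893}$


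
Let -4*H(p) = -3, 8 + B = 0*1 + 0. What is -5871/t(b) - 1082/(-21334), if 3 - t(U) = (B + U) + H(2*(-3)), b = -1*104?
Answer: -250256591/4874819 ≈ -51.337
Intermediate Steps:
B = -8 (B = -8 + (0*1 + 0) = -8 + (0 + 0) = -8 + 0 = -8)
b = -104
H(p) = ¾ (H(p) = -¼*(-3) = ¾)
t(U) = 41/4 - U (t(U) = 3 - ((-8 + U) + ¾) = 3 - (-29/4 + U) = 3 + (29/4 - U) = 41/4 - U)
-5871/t(b) - 1082/(-21334) = -5871/(41/4 - 1*(-104)) - 1082/(-21334) = -5871/(41/4 + 104) - 1082*(-1/21334) = -5871/457/4 + 541/10667 = -5871*4/457 + 541/10667 = -23484/457 + 541/10667 = -250256591/4874819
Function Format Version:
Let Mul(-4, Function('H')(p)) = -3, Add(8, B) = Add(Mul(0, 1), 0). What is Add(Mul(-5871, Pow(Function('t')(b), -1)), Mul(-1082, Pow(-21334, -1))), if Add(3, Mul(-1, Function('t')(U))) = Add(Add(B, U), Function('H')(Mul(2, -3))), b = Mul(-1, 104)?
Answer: Rational(-250256591, 4874819) ≈ -51.337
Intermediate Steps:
B = -8 (B = Add(-8, Add(Mul(0, 1), 0)) = Add(-8, Add(0, 0)) = Add(-8, 0) = -8)
b = -104
Function('H')(p) = Rational(3, 4) (Function('H')(p) = Mul(Rational(-1, 4), -3) = Rational(3, 4))
Function('t')(U) = Add(Rational(41, 4), Mul(-1, U)) (Function('t')(U) = Add(3, Mul(-1, Add(Add(-8, U), Rational(3, 4)))) = Add(3, Mul(-1, Add(Rational(-29, 4), U))) = Add(3, Add(Rational(29, 4), Mul(-1, U))) = Add(Rational(41, 4), Mul(-1, U)))
Add(Mul(-5871, Pow(Function('t')(b), -1)), Mul(-1082, Pow(-21334, -1))) = Add(Mul(-5871, Pow(Add(Rational(41, 4), Mul(-1, -104)), -1)), Mul(-1082, Pow(-21334, -1))) = Add(Mul(-5871, Pow(Add(Rational(41, 4), 104), -1)), Mul(-1082, Rational(-1, 21334))) = Add(Mul(-5871, Pow(Rational(457, 4), -1)), Rational(541, 10667)) = Add(Mul(-5871, Rational(4, 457)), Rational(541, 10667)) = Add(Rational(-23484, 457), Rational(541, 10667)) = Rational(-250256591, 4874819)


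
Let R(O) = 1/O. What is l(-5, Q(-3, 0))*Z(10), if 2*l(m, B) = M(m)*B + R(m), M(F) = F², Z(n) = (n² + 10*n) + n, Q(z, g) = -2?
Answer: -5271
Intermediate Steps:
Z(n) = n² + 11*n
l(m, B) = 1/(2*m) + B*m²/2 (l(m, B) = (m²*B + 1/m)/2 = (B*m² + 1/m)/2 = (1/m + B*m²)/2 = 1/(2*m) + B*m²/2)
l(-5, Q(-3, 0))*Z(10) = ((½)*(1 - 2*(-5)³)/(-5))*(10*(11 + 10)) = ((½)*(-⅕)*(1 - 2*(-125)))*(10*21) = ((½)*(-⅕)*(1 + 250))*210 = ((½)*(-⅕)*251)*210 = -251/10*210 = -5271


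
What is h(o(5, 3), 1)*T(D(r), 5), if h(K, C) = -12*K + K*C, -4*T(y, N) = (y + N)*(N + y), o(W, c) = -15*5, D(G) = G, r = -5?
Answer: 0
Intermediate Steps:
o(W, c) = -75 (o(W, c) = -3*25 = -75)
T(y, N) = -(N + y)**2/4 (T(y, N) = -(y + N)*(N + y)/4 = -(N + y)*(N + y)/4 = -(N + y)**2/4)
h(K, C) = -12*K + C*K
h(o(5, 3), 1)*T(D(r), 5) = (-75*(-12 + 1))*(-(5 - 5)**2/4) = (-75*(-11))*(-1/4*0**2) = 825*(-1/4*0) = 825*0 = 0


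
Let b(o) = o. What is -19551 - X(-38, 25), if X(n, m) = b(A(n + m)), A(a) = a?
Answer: -19538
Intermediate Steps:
X(n, m) = m + n (X(n, m) = n + m = m + n)
-19551 - X(-38, 25) = -19551 - (25 - 38) = -19551 - 1*(-13) = -19551 + 13 = -19538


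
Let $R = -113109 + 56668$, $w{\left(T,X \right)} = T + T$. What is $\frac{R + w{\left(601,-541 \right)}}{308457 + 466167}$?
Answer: $- \frac{18413}{258208} \approx -0.071311$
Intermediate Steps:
$w{\left(T,X \right)} = 2 T$
$R = -56441$
$\frac{R + w{\left(601,-541 \right)}}{308457 + 466167} = \frac{-56441 + 2 \cdot 601}{308457 + 466167} = \frac{-56441 + 1202}{774624} = \left(-55239\right) \frac{1}{774624} = - \frac{18413}{258208}$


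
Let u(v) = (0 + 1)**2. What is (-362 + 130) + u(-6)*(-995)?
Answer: -1227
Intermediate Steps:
u(v) = 1 (u(v) = 1**2 = 1)
(-362 + 130) + u(-6)*(-995) = (-362 + 130) + 1*(-995) = -232 - 995 = -1227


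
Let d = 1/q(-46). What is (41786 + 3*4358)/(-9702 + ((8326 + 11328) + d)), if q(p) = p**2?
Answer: 550160/99803 ≈ 5.5125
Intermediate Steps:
d = 1/2116 (d = 1/((-46)**2) = 1/2116 ≈ 0.00047259)
(41786 + 3*4358)/(-9702 + ((8326 + 11328) + d)) = (41786 + 3*4358)/(-9702 + ((8326 + 11328) + 1/2116)) = (41786 + 13074)/(-9702 + (19654 + 1/2116)) = 54860/(-9702 + 41587865/2116) = 54860/(21058433/2116) = 54860*(2116/21058433) = 550160/99803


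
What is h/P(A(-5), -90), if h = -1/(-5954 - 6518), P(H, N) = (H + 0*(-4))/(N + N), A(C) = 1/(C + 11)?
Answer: -135/1559 ≈ -0.086594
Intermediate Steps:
A(C) = 1/(11 + C)
P(H, N) = H/(2*N) (P(H, N) = (H + 0)/((2*N)) = H*(1/(2*N)) = H/(2*N))
h = 1/12472 (h = -1/(-12472) = -1*(-1/12472) = 1/12472 ≈ 8.0180e-5)
h/P(A(-5), -90) = 1/(12472*(((1/2)/((11 - 5)*(-90))))) = 1/(12472*(((1/2)*(-1/90)/6))) = 1/(12472*(((1/2)*(1/6)*(-1/90)))) = 1/(12472*(-1/1080)) = (1/12472)*(-1080) = -135/1559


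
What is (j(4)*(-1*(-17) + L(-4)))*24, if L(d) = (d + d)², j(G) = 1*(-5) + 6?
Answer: 1944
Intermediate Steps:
j(G) = 1 (j(G) = -5 + 6 = 1)
L(d) = 4*d² (L(d) = (2*d)² = 4*d²)
(j(4)*(-1*(-17) + L(-4)))*24 = (1*(-1*(-17) + 4*(-4)²))*24 = (1*(17 + 4*16))*24 = (1*(17 + 64))*24 = (1*81)*24 = 81*24 = 1944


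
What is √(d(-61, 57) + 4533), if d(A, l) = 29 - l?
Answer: √4505 ≈ 67.119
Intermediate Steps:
√(d(-61, 57) + 4533) = √((29 - 1*57) + 4533) = √((29 - 57) + 4533) = √(-28 + 4533) = √4505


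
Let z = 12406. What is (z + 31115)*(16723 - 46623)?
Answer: -1301277900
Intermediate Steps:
(z + 31115)*(16723 - 46623) = (12406 + 31115)*(16723 - 46623) = 43521*(-29900) = -1301277900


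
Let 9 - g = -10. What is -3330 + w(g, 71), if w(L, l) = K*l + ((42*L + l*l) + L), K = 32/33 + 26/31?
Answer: 2717494/1023 ≈ 2656.4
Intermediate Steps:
K = 1850/1023 (K = 32*(1/33) + 26*(1/31) = 32/33 + 26/31 = 1850/1023 ≈ 1.8084)
g = 19 (g = 9 - 1*(-10) = 9 + 10 = 19)
w(L, l) = l**2 + 43*L + 1850*l/1023 (w(L, l) = 1850*l/1023 + ((42*L + l*l) + L) = 1850*l/1023 + ((42*L + l**2) + L) = 1850*l/1023 + ((l**2 + 42*L) + L) = 1850*l/1023 + (l**2 + 43*L) = l**2 + 43*L + 1850*l/1023)
-3330 + w(g, 71) = -3330 + (71**2 + 43*19 + (1850/1023)*71) = -3330 + (5041 + 817 + 131350/1023) = -3330 + 6124084/1023 = 2717494/1023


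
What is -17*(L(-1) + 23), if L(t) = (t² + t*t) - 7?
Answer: -306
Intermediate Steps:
L(t) = -7 + 2*t² (L(t) = (t² + t²) - 7 = 2*t² - 7 = -7 + 2*t²)
-17*(L(-1) + 23) = -17*((-7 + 2*(-1)²) + 23) = -17*((-7 + 2*1) + 23) = -17*((-7 + 2) + 23) = -17*(-5 + 23) = -17*18 = -306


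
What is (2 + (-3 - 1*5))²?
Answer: 36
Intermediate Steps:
(2 + (-3 - 1*5))² = (2 + (-3 - 5))² = (2 - 8)² = (-6)² = 36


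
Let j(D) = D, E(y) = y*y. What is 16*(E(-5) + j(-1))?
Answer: 384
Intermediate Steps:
E(y) = y²
16*(E(-5) + j(-1)) = 16*((-5)² - 1) = 16*(25 - 1) = 16*24 = 384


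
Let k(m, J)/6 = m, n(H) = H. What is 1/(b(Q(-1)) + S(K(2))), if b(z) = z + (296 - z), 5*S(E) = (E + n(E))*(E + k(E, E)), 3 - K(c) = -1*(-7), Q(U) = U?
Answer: 5/1704 ≈ 0.0029343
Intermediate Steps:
K(c) = -4 (K(c) = 3 - (-1)*(-7) = 3 - 1*7 = 3 - 7 = -4)
k(m, J) = 6*m
S(E) = 14*E**2/5 (S(E) = ((E + E)*(E + 6*E))/5 = ((2*E)*(7*E))/5 = (14*E**2)/5 = 14*E**2/5)
b(z) = 296
1/(b(Q(-1)) + S(K(2))) = 1/(296 + (14/5)*(-4)**2) = 1/(296 + (14/5)*16) = 1/(296 + 224/5) = 1/(1704/5) = 5/1704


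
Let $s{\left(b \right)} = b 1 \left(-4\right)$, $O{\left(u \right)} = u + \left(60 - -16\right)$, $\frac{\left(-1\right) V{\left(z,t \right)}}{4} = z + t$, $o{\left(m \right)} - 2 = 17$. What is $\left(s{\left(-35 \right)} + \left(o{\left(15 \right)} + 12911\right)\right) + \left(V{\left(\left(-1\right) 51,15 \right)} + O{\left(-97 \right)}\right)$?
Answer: $13193$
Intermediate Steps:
$o{\left(m \right)} = 19$ ($o{\left(m \right)} = 2 + 17 = 19$)
$V{\left(z,t \right)} = - 4 t - 4 z$ ($V{\left(z,t \right)} = - 4 \left(z + t\right) = - 4 \left(t + z\right) = - 4 t - 4 z$)
$O{\left(u \right)} = 76 + u$ ($O{\left(u \right)} = u + \left(60 + 16\right) = u + 76 = 76 + u$)
$s{\left(b \right)} = - 4 b$ ($s{\left(b \right)} = b \left(-4\right) = - 4 b$)
$\left(s{\left(-35 \right)} + \left(o{\left(15 \right)} + 12911\right)\right) + \left(V{\left(\left(-1\right) 51,15 \right)} + O{\left(-97 \right)}\right) = \left(\left(-4\right) \left(-35\right) + \left(19 + 12911\right)\right) + \left(\left(\left(-4\right) 15 - 4 \left(\left(-1\right) 51\right)\right) + \left(76 - 97\right)\right) = \left(140 + 12930\right) - -123 = 13070 + \left(\left(-60 + 204\right) - 21\right) = 13070 + \left(144 - 21\right) = 13070 + 123 = 13193$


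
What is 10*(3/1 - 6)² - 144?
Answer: -54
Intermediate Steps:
10*(3/1 - 6)² - 144 = 10*(3*1 - 6)² - 144 = 10*(3 - 6)² - 144 = 10*(-3)² - 144 = 10*9 - 144 = 90 - 144 = -54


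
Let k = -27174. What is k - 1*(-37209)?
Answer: 10035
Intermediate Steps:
k - 1*(-37209) = -27174 - 1*(-37209) = -27174 + 37209 = 10035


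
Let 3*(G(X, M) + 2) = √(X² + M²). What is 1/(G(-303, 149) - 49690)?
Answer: -223614/11111769883 - 3*√114010/22223539766 ≈ -2.0170e-5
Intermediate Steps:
G(X, M) = -2 + √(M² + X²)/3 (G(X, M) = -2 + √(X² + M²)/3 = -2 + √(M² + X²)/3)
1/(G(-303, 149) - 49690) = 1/((-2 + √(149² + (-303)²)/3) - 49690) = 1/((-2 + √(22201 + 91809)/3) - 49690) = 1/((-2 + √114010/3) - 49690) = 1/(-49692 + √114010/3)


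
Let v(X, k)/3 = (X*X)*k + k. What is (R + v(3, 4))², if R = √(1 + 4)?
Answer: (120 + √5)² ≈ 14942.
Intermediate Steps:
v(X, k) = 3*k + 3*k*X² (v(X, k) = 3*((X*X)*k + k) = 3*(X²*k + k) = 3*(k*X² + k) = 3*(k + k*X²) = 3*k + 3*k*X²)
R = √5 ≈ 2.2361
(R + v(3, 4))² = (√5 + 3*4*(1 + 3²))² = (√5 + 3*4*(1 + 9))² = (√5 + 3*4*10)² = (√5 + 120)² = (120 + √5)²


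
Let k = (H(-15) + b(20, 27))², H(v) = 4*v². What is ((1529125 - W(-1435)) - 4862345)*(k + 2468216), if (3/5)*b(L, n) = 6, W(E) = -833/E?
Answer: -2252406407853204/205 ≈ -1.0987e+13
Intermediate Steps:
b(L, n) = 10 (b(L, n) = (5/3)*6 = 10)
k = 828100 (k = (4*(-15)² + 10)² = (4*225 + 10)² = (900 + 10)² = 910² = 828100)
((1529125 - W(-1435)) - 4862345)*(k + 2468216) = ((1529125 - (-833)/(-1435)) - 4862345)*(828100 + 2468216) = ((1529125 - (-833)*(-1)/1435) - 4862345)*3296316 = ((1529125 - 1*119/205) - 4862345)*3296316 = ((1529125 - 119/205) - 4862345)*3296316 = (313470506/205 - 4862345)*3296316 = -683310219/205*3296316 = -2252406407853204/205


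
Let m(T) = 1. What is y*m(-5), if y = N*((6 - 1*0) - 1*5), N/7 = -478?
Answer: -3346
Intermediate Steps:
N = -3346 (N = 7*(-478) = -3346)
y = -3346 (y = -3346*((6 - 1*0) - 1*5) = -3346*((6 + 0) - 5) = -3346*(6 - 5) = -3346*1 = -3346)
y*m(-5) = -3346*1 = -3346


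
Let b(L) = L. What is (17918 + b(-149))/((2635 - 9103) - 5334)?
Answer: -5923/3934 ≈ -1.5056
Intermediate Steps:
(17918 + b(-149))/((2635 - 9103) - 5334) = (17918 - 149)/((2635 - 9103) - 5334) = 17769/(-6468 - 5334) = 17769/(-11802) = 17769*(-1/11802) = -5923/3934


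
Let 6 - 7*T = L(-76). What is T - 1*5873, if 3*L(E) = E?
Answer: -123239/21 ≈ -5868.5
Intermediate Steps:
L(E) = E/3
T = 94/21 (T = 6/7 - (-76)/21 = 6/7 - ⅐*(-76/3) = 6/7 + 76/21 = 94/21 ≈ 4.4762)
T - 1*5873 = 94/21 - 1*5873 = 94/21 - 5873 = -123239/21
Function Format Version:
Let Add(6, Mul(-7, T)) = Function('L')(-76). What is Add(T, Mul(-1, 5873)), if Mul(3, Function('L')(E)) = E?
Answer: Rational(-123239, 21) ≈ -5868.5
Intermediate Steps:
Function('L')(E) = Mul(Rational(1, 3), E)
T = Rational(94, 21) (T = Add(Rational(6, 7), Mul(Rational(-1, 7), Mul(Rational(1, 3), -76))) = Add(Rational(6, 7), Mul(Rational(-1, 7), Rational(-76, 3))) = Add(Rational(6, 7), Rational(76, 21)) = Rational(94, 21) ≈ 4.4762)
Add(T, Mul(-1, 5873)) = Add(Rational(94, 21), Mul(-1, 5873)) = Add(Rational(94, 21), -5873) = Rational(-123239, 21)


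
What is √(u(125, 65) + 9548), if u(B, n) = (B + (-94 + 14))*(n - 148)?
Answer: √5813 ≈ 76.243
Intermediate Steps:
u(B, n) = (-148 + n)*(-80 + B) (u(B, n) = (B - 80)*(-148 + n) = (-80 + B)*(-148 + n) = (-148 + n)*(-80 + B))
√(u(125, 65) + 9548) = √((11840 - 148*125 - 80*65 + 125*65) + 9548) = √((11840 - 18500 - 5200 + 8125) + 9548) = √(-3735 + 9548) = √5813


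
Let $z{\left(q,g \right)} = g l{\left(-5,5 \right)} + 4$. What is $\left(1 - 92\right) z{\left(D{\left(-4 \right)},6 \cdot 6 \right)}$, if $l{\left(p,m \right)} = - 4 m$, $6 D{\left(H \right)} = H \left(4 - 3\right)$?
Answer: $65156$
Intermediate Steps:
$D{\left(H \right)} = \frac{H}{6}$ ($D{\left(H \right)} = \frac{H \left(4 - 3\right)}{6} = \frac{H 1}{6} = \frac{H}{6}$)
$z{\left(q,g \right)} = 4 - 20 g$ ($z{\left(q,g \right)} = g \left(\left(-4\right) 5\right) + 4 = g \left(-20\right) + 4 = - 20 g + 4 = 4 - 20 g$)
$\left(1 - 92\right) z{\left(D{\left(-4 \right)},6 \cdot 6 \right)} = \left(1 - 92\right) \left(4 - 20 \cdot 6 \cdot 6\right) = - 91 \left(4 - 720\right) = \left(-91\right) \left(-716\right) = 65156$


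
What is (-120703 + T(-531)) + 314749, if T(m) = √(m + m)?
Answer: 194046 + 3*I*√118 ≈ 1.9405e+5 + 32.588*I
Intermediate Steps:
T(m) = √2*√m (T(m) = √(2*m) = √2*√m)
(-120703 + T(-531)) + 314749 = (-120703 + √2*√(-531)) + 314749 = (-120703 + √2*(3*I*√59)) + 314749 = (-120703 + 3*I*√118) + 314749 = 194046 + 3*I*√118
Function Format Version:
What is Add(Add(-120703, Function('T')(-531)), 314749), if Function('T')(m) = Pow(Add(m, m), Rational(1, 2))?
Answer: Add(194046, Mul(3, I, Pow(118, Rational(1, 2)))) ≈ Add(1.9405e+5, Mul(32.588, I))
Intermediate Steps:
Function('T')(m) = Mul(Pow(2, Rational(1, 2)), Pow(m, Rational(1, 2))) (Function('T')(m) = Pow(Mul(2, m), Rational(1, 2)) = Mul(Pow(2, Rational(1, 2)), Pow(m, Rational(1, 2))))
Add(Add(-120703, Function('T')(-531)), 314749) = Add(Add(-120703, Mul(Pow(2, Rational(1, 2)), Pow(-531, Rational(1, 2)))), 314749) = Add(Add(-120703, Mul(Pow(2, Rational(1, 2)), Mul(3, I, Pow(59, Rational(1, 2))))), 314749) = Add(Add(-120703, Mul(3, I, Pow(118, Rational(1, 2)))), 314749) = Add(194046, Mul(3, I, Pow(118, Rational(1, 2))))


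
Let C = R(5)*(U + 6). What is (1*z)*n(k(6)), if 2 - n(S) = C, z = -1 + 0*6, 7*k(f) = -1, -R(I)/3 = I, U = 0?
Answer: -92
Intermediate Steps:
R(I) = -3*I
k(f) = -⅐ (k(f) = (⅐)*(-1) = -⅐)
z = -1 (z = -1 + 0 = -1)
C = -90 (C = (-3*5)*(0 + 6) = -15*6 = -90)
n(S) = 92 (n(S) = 2 - 1*(-90) = 2 + 90 = 92)
(1*z)*n(k(6)) = (1*(-1))*92 = -1*92 = -92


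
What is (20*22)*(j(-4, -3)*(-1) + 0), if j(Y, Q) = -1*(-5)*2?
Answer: -4400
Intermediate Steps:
j(Y, Q) = 10 (j(Y, Q) = 5*2 = 10)
(20*22)*(j(-4, -3)*(-1) + 0) = (20*22)*(10*(-1) + 0) = 440*(-10 + 0) = 440*(-10) = -4400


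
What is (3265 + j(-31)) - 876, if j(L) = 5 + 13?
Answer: 2407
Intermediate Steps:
j(L) = 18
(3265 + j(-31)) - 876 = (3265 + 18) - 876 = 3283 - 876 = 2407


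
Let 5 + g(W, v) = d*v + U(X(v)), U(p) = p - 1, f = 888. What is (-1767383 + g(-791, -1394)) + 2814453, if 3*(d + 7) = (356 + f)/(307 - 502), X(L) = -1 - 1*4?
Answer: 619972081/585 ≈ 1.0598e+6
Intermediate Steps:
X(L) = -5 (X(L) = -1 - 4 = -5)
d = -5339/585 (d = -7 + ((356 + 888)/(307 - 502))/3 = -7 + (1244/(-195))/3 = -7 + (1244*(-1/195))/3 = -7 + (⅓)*(-1244/195) = -7 - 1244/585 = -5339/585 ≈ -9.1265)
U(p) = -1 + p
g(W, v) = -11 - 5339*v/585 (g(W, v) = -5 + (-5339*v/585 + (-1 - 5)) = -5 + (-5339*v/585 - 6) = -5 + (-6 - 5339*v/585) = -11 - 5339*v/585)
(-1767383 + g(-791, -1394)) + 2814453 = (-1767383 + (-11 - 5339/585*(-1394))) + 2814453 = (-1767383 + (-11 + 7442566/585)) + 2814453 = (-1767383 + 7436131/585) + 2814453 = -1026482924/585 + 2814453 = 619972081/585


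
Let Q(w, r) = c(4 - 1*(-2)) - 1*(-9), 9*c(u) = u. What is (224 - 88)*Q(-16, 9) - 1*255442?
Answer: -762382/3 ≈ -2.5413e+5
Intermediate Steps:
c(u) = u/9
Q(w, r) = 29/3 (Q(w, r) = (4 - 1*(-2))/9 - 1*(-9) = (4 + 2)/9 + 9 = (⅑)*6 + 9 = ⅔ + 9 = 29/3)
(224 - 88)*Q(-16, 9) - 1*255442 = (224 - 88)*(29/3) - 1*255442 = 136*(29/3) - 255442 = 3944/3 - 255442 = -762382/3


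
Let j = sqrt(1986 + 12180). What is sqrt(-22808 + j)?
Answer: sqrt(-22808 + 3*sqrt(1574)) ≈ 150.63*I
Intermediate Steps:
j = 3*sqrt(1574) (j = sqrt(14166) = 3*sqrt(1574) ≈ 119.02)
sqrt(-22808 + j) = sqrt(-22808 + 3*sqrt(1574))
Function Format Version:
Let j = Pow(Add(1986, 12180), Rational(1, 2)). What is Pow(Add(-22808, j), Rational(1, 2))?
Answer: Pow(Add(-22808, Mul(3, Pow(1574, Rational(1, 2)))), Rational(1, 2)) ≈ Mul(150.63, I)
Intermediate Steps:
j = Mul(3, Pow(1574, Rational(1, 2))) (j = Pow(14166, Rational(1, 2)) = Mul(3, Pow(1574, Rational(1, 2))) ≈ 119.02)
Pow(Add(-22808, j), Rational(1, 2)) = Pow(Add(-22808, Mul(3, Pow(1574, Rational(1, 2)))), Rational(1, 2))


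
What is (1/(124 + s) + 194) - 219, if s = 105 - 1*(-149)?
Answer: -9449/378 ≈ -24.997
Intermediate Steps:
s = 254 (s = 105 + 149 = 254)
(1/(124 + s) + 194) - 219 = (1/(124 + 254) + 194) - 219 = (1/378 + 194) - 219 = 73333/378 - 219 = -9449/378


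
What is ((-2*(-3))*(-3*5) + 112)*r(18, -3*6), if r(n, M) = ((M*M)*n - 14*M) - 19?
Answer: 133430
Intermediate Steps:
r(n, M) = -19 - 14*M + n*M² (r(n, M) = (M²*n - 14*M) - 19 = (n*M² - 14*M) - 19 = (-14*M + n*M²) - 19 = -19 - 14*M + n*M²)
((-2*(-3))*(-3*5) + 112)*r(18, -3*6) = ((-2*(-3))*(-3*5) + 112)*(-19 - (-42)*6 + 18*(-3*6)²) = (6*(-15) + 112)*(-19 - 14*(-18) + 18*(-18)²) = (-90 + 112)*(-19 + 252 + 18*324) = 22*(-19 + 252 + 5832) = 22*6065 = 133430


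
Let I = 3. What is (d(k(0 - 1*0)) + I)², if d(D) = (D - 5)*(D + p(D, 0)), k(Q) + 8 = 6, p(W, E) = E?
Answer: 289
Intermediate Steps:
k(Q) = -2 (k(Q) = -8 + 6 = -2)
d(D) = D*(-5 + D) (d(D) = (D - 5)*(D + 0) = (-5 + D)*D = D*(-5 + D))
(d(k(0 - 1*0)) + I)² = (-2*(-5 - 2) + 3)² = (-2*(-7) + 3)² = (14 + 3)² = 17² = 289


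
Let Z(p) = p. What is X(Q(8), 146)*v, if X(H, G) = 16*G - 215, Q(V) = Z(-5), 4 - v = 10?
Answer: -12726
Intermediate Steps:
v = -6 (v = 4 - 1*10 = 4 - 10 = -6)
Q(V) = -5
X(H, G) = -215 + 16*G
X(Q(8), 146)*v = (-215 + 16*146)*(-6) = (-215 + 2336)*(-6) = 2121*(-6) = -12726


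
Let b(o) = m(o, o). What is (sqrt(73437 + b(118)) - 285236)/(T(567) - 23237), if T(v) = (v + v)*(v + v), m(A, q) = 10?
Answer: -285236/1262719 + 11*sqrt(607)/1262719 ≈ -0.22568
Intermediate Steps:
T(v) = 4*v**2 (T(v) = (2*v)*(2*v) = 4*v**2)
b(o) = 10
(sqrt(73437 + b(118)) - 285236)/(T(567) - 23237) = (sqrt(73437 + 10) - 285236)/(4*567**2 - 23237) = (sqrt(73447) - 285236)/(4*321489 - 23237) = (11*sqrt(607) - 285236)/(1285956 - 23237) = (-285236 + 11*sqrt(607))/1262719 = (-285236 + 11*sqrt(607))*(1/1262719) = -285236/1262719 + 11*sqrt(607)/1262719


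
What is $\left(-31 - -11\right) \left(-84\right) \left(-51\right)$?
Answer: $-85680$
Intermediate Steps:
$\left(-31 - -11\right) \left(-84\right) \left(-51\right) = \left(-31 + 11\right) \left(-84\right) \left(-51\right) = \left(-20\right) \left(-84\right) \left(-51\right) = 1680 \left(-51\right) = -85680$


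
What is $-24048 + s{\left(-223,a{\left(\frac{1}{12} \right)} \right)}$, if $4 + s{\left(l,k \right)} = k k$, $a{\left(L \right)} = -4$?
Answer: $-24036$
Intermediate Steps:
$s{\left(l,k \right)} = -4 + k^{2}$ ($s{\left(l,k \right)} = -4 + k k = -4 + k^{2}$)
$-24048 + s{\left(-223,a{\left(\frac{1}{12} \right)} \right)} = -24048 - \left(4 - \left(-4\right)^{2}\right) = -24048 + \left(-4 + 16\right) = -24048 + 12 = -24036$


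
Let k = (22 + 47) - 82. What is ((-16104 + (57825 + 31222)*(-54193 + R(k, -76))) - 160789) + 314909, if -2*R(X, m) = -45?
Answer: -9647164995/2 ≈ -4.8236e+9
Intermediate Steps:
k = -13 (k = 69 - 82 = -13)
R(X, m) = 45/2 (R(X, m) = -½*(-45) = 45/2)
((-16104 + (57825 + 31222)*(-54193 + R(k, -76))) - 160789) + 314909 = ((-16104 + (57825 + 31222)*(-54193 + 45/2)) - 160789) + 314909 = ((-16104 + 89047*(-108341/2)) - 160789) + 314909 = ((-16104 - 9647441027/2) - 160789) + 314909 = (-9647473235/2 - 160789) + 314909 = -9647794813/2 + 314909 = -9647164995/2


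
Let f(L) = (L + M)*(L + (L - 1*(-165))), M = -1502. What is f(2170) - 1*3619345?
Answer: -610005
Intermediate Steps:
f(L) = (-1502 + L)*(165 + 2*L) (f(L) = (L - 1502)*(L + (L - 1*(-165))) = (-1502 + L)*(L + (L + 165)) = (-1502 + L)*(L + (165 + L)) = (-1502 + L)*(165 + 2*L))
f(2170) - 1*3619345 = (-247830 - 2839*2170 + 2*2170²) - 1*3619345 = (-247830 - 6160630 + 2*4708900) - 3619345 = (-247830 - 6160630 + 9417800) - 3619345 = 3009340 - 3619345 = -610005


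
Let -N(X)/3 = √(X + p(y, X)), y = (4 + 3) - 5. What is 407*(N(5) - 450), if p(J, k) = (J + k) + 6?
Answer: -183150 - 3663*√2 ≈ -1.8833e+5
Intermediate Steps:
y = 2 (y = 7 - 5 = 2)
p(J, k) = 6 + J + k
N(X) = -3*√(8 + 2*X) (N(X) = -3*√(X + (6 + 2 + X)) = -3*√(X + (8 + X)) = -3*√(8 + 2*X))
407*(N(5) - 450) = 407*(-3*√(8 + 2*5) - 450) = 407*(-3*√(8 + 10) - 450) = 407*(-9*√2 - 450) = 407*(-450 - 9*√2) = -183150 - 3663*√2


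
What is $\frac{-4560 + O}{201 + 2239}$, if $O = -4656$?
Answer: $- \frac{1152}{305} \approx -3.7771$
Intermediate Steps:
$\frac{-4560 + O}{201 + 2239} = \frac{-4560 - 4656}{201 + 2239} = - \frac{9216}{2440} = \left(-9216\right) \frac{1}{2440} = - \frac{1152}{305}$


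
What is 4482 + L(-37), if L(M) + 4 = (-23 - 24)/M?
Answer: 165733/37 ≈ 4479.3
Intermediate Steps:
L(M) = -4 - 47/M (L(M) = -4 + (-23 - 24)/M = -4 - 47/M)
4482 + L(-37) = 4482 + (-4 - 47/(-37)) = 4482 + (-4 - 47*(-1/37)) = 4482 + (-4 + 47/37) = 4482 - 101/37 = 165733/37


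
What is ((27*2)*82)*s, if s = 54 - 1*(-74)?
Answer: 566784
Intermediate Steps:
s = 128 (s = 54 + 74 = 128)
((27*2)*82)*s = ((27*2)*82)*128 = (54*82)*128 = 4428*128 = 566784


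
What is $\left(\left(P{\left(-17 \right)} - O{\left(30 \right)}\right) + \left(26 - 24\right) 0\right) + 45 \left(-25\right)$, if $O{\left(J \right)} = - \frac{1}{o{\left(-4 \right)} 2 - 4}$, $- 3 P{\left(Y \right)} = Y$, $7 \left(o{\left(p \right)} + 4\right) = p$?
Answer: $- \frac{308957}{276} \approx -1119.4$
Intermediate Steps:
$o{\left(p \right)} = -4 + \frac{p}{7}$
$P{\left(Y \right)} = - \frac{Y}{3}$
$O{\left(J \right)} = \frac{7}{92}$ ($O{\left(J \right)} = - \frac{1}{\left(-4 + \frac{1}{7} \left(-4\right)\right) 2 - 4} = - \frac{1}{\left(-4 - \frac{4}{7}\right) 2 - 4} = - \frac{1}{\left(- \frac{32}{7}\right) 2 - 4} = - \frac{1}{- \frac{64}{7} - 4} = - \frac{1}{- \frac{92}{7}} = \left(-1\right) \left(- \frac{7}{92}\right) = \frac{7}{92}$)
$\left(\left(P{\left(-17 \right)} - O{\left(30 \right)}\right) + \left(26 - 24\right) 0\right) + 45 \left(-25\right) = \left(\left(\left(- \frac{1}{3}\right) \left(-17\right) - \frac{7}{92}\right) + \left(26 - 24\right) 0\right) + 45 \left(-25\right) = \left(\left(\frac{17}{3} - \frac{7}{92}\right) + \left(26 - 24\right) 0\right) - 1125 = \left(\frac{1543}{276} + 2 \cdot 0\right) - 1125 = \left(\frac{1543}{276} + 0\right) - 1125 = \frac{1543}{276} - 1125 = - \frac{308957}{276}$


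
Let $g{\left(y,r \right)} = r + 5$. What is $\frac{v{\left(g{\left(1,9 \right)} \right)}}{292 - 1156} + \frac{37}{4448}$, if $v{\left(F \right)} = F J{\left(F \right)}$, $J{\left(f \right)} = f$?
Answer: $- \frac{26245}{120096} \approx -0.21853$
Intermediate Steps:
$g{\left(y,r \right)} = 5 + r$
$v{\left(F \right)} = F^{2}$ ($v{\left(F \right)} = F F = F^{2}$)
$\frac{v{\left(g{\left(1,9 \right)} \right)}}{292 - 1156} + \frac{37}{4448} = \frac{\left(5 + 9\right)^{2}}{292 - 1156} + \frac{37}{4448} = \frac{14^{2}}{292 - 1156} + 37 \cdot \frac{1}{4448} = \frac{196}{-864} + \frac{37}{4448} = 196 \left(- \frac{1}{864}\right) + \frac{37}{4448} = - \frac{49}{216} + \frac{37}{4448} = - \frac{26245}{120096}$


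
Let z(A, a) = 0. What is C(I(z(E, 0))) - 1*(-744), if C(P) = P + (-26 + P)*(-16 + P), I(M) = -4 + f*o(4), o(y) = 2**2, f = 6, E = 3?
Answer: 740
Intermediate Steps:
o(y) = 4
I(M) = 20 (I(M) = -4 + 6*4 = -4 + 24 = 20)
C(I(z(E, 0))) - 1*(-744) = (416 + 20**2 - 41*20) - 1*(-744) = (416 + 400 - 820) + 744 = -4 + 744 = 740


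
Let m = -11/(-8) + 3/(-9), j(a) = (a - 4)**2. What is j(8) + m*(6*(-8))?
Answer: -34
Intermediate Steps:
j(a) = (-4 + a)**2
m = 25/24 (m = -11*(-1/8) + 3*(-1/9) = 11/8 - 1/3 = 25/24 ≈ 1.0417)
j(8) + m*(6*(-8)) = (-4 + 8)**2 + 25*(6*(-8))/24 = 4**2 + (25/24)*(-48) = 16 - 50 = -34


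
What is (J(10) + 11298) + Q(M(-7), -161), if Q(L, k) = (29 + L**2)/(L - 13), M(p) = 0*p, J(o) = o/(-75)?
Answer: 2202649/195 ≈ 11296.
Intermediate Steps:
J(o) = -o/75 (J(o) = o*(-1/75) = -o/75)
M(p) = 0
Q(L, k) = (29 + L**2)/(-13 + L)
(J(10) + 11298) + Q(M(-7), -161) = (-1/75*10 + 11298) + (29 + 0**2)/(-13 + 0) = (-2/15 + 11298) + (29 + 0)/(-13) = 169468/15 - 1/13*29 = 169468/15 - 29/13 = 2202649/195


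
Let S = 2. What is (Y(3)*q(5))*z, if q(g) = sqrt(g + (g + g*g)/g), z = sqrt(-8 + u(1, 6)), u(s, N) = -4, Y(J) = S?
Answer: 4*I*sqrt(33) ≈ 22.978*I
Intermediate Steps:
Y(J) = 2
z = 2*I*sqrt(3) (z = sqrt(-8 - 4) = sqrt(-12) = 2*I*sqrt(3) ≈ 3.4641*I)
q(g) = sqrt(g + (g + g**2)/g)
(Y(3)*q(5))*z = (2*sqrt(1 + 2*5))*(2*I*sqrt(3)) = (2*sqrt(1 + 10))*(2*I*sqrt(3)) = (2*sqrt(11))*(2*I*sqrt(3)) = 4*I*sqrt(33)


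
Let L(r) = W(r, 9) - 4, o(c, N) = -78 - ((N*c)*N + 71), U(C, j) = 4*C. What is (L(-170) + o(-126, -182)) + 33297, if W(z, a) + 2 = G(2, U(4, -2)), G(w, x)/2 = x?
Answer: 4206798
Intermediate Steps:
G(w, x) = 2*x
W(z, a) = 30 (W(z, a) = -2 + 2*(4*4) = -2 + 2*16 = -2 + 32 = 30)
o(c, N) = -149 - c*N**2 (o(c, N) = -78 - (c*N**2 + 71) = -78 - (71 + c*N**2) = -78 + (-71 - c*N**2) = -149 - c*N**2)
L(r) = 26 (L(r) = 30 - 4 = 26)
(L(-170) + o(-126, -182)) + 33297 = (26 + (-149 - 1*(-126)*(-182)**2)) + 33297 = (26 + (-149 - 1*(-126)*33124)) + 33297 = (26 + (-149 + 4173624)) + 33297 = (26 + 4173475) + 33297 = 4173501 + 33297 = 4206798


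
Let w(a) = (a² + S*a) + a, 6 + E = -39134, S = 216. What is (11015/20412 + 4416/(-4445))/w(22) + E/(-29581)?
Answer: 2667303017004889/2016010167854760 ≈ 1.3231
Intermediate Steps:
E = -39140 (E = -6 - 39134 = -39140)
w(a) = a² + 217*a (w(a) = (a² + 216*a) + a = a² + 217*a)
(11015/20412 + 4416/(-4445))/w(22) + E/(-29581) = (11015/20412 + 4416/(-4445))/((22*(217 + 22))) - 39140/(-29581) = (11015*(1/20412) + 4416*(-1/4445))/((22*239)) - 39140*(-1/29581) = (11015/20412 - 4416/4445)/5258 + 39140/29581 = -5882531/12961620*1/5258 + 39140/29581 = -5882531/68152197960 + 39140/29581 = 2667303017004889/2016010167854760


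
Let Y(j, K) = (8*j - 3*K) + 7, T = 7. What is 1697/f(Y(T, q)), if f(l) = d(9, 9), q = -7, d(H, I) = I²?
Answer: 1697/81 ≈ 20.951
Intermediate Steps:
Y(j, K) = 7 - 3*K + 8*j (Y(j, K) = (-3*K + 8*j) + 7 = 7 - 3*K + 8*j)
f(l) = 81 (f(l) = 9² = 81)
1697/f(Y(T, q)) = 1697/81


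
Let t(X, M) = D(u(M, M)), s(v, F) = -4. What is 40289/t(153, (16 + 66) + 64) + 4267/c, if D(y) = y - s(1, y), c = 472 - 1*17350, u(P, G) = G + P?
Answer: 339367355/2497944 ≈ 135.86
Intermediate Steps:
c = -16878 (c = 472 - 17350 = -16878)
D(y) = 4 + y (D(y) = y - 1*(-4) = y + 4 = 4 + y)
t(X, M) = 4 + 2*M (t(X, M) = 4 + (M + M) = 4 + 2*M)
40289/t(153, (16 + 66) + 64) + 4267/c = 40289/(4 + 2*((16 + 66) + 64)) + 4267/(-16878) = 40289/(4 + 2*(82 + 64)) + 4267*(-1/16878) = 40289/(4 + 2*146) - 4267/16878 = 40289/(4 + 292) - 4267/16878 = 40289/296 - 4267/16878 = 339367355/2497944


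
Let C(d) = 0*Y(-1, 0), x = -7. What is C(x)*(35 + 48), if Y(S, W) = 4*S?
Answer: 0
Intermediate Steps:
C(d) = 0 (C(d) = 0*(4*(-1)) = 0*(-4) = 0)
C(x)*(35 + 48) = 0*(35 + 48) = 0*83 = 0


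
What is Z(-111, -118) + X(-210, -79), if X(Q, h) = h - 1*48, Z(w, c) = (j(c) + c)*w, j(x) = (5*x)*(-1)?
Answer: -52519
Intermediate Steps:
j(x) = -5*x
Z(w, c) = -4*c*w (Z(w, c) = (-5*c + c)*w = (-4*c)*w = -4*c*w)
X(Q, h) = -48 + h (X(Q, h) = h - 48 = -48 + h)
Z(-111, -118) + X(-210, -79) = -4*(-118)*(-111) + (-48 - 79) = -52392 - 127 = -52519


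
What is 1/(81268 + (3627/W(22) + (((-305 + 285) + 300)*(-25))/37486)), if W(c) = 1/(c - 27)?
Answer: 18743/1183298319 ≈ 1.5840e-5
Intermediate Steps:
W(c) = 1/(-27 + c)
1/(81268 + (3627/W(22) + (((-305 + 285) + 300)*(-25))/37486)) = 1/(81268 + (3627/(1/(-27 + 22)) + (((-305 + 285) + 300)*(-25))/37486)) = 1/(81268 + (3627/(1/(-5)) + ((-20 + 300)*(-25))*(1/37486))) = 1/(81268 + (3627/(-⅕) + (280*(-25))*(1/37486))) = 1/(81268 + (3627*(-5) - 7000*1/37486)) = 1/(81268 + (-18135 - 3500/18743)) = 1/(81268 - 339907805/18743) = 1/(1183298319/18743) = 18743/1183298319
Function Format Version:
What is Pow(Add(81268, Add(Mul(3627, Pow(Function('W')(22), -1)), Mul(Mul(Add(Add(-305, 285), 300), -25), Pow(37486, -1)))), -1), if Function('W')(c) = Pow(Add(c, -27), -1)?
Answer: Rational(18743, 1183298319) ≈ 1.5840e-5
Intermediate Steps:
Function('W')(c) = Pow(Add(-27, c), -1)
Pow(Add(81268, Add(Mul(3627, Pow(Function('W')(22), -1)), Mul(Mul(Add(Add(-305, 285), 300), -25), Pow(37486, -1)))), -1) = Pow(Add(81268, Add(Mul(3627, Pow(Pow(Add(-27, 22), -1), -1)), Mul(Mul(Add(Add(-305, 285), 300), -25), Pow(37486, -1)))), -1) = Pow(Add(81268, Add(Mul(3627, Pow(Pow(-5, -1), -1)), Mul(Mul(Add(-20, 300), -25), Rational(1, 37486)))), -1) = Pow(Add(81268, Add(Mul(3627, Pow(Rational(-1, 5), -1)), Mul(Mul(280, -25), Rational(1, 37486)))), -1) = Pow(Add(81268, Add(Mul(3627, -5), Mul(-7000, Rational(1, 37486)))), -1) = Pow(Add(81268, Add(-18135, Rational(-3500, 18743))), -1) = Pow(Add(81268, Rational(-339907805, 18743)), -1) = Pow(Rational(1183298319, 18743), -1) = Rational(18743, 1183298319)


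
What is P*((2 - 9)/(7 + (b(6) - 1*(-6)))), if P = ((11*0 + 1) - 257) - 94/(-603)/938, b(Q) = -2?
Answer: 72398545/444411 ≈ 162.91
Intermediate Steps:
P = -72398545/282807 (P = ((0 + 1) - 257) - 94*(-1/603)*(1/938) = (1 - 257) + (94/603)*(1/938) = -256 + 47/282807 = -72398545/282807 ≈ -256.00)
P*((2 - 9)/(7 + (b(6) - 1*(-6)))) = -72398545*(2 - 9)/(282807*(7 + (-2 - 1*(-6)))) = -(-72398545)/(40401*(7 + (-2 + 6))) = -(-72398545)/(40401*(7 + 4)) = -(-72398545)/(40401*11) = -72398545/282807*(-7/11) = 72398545/444411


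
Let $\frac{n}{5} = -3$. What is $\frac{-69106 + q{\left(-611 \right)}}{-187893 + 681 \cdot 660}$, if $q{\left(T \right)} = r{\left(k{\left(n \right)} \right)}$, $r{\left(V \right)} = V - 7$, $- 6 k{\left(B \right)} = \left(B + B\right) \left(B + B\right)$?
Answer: $- \frac{69263}{261567} \approx -0.2648$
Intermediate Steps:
$n = -15$ ($n = 5 \left(-3\right) = -15$)
$k{\left(B \right)} = - \frac{2 B^{2}}{3}$ ($k{\left(B \right)} = - \frac{\left(B + B\right) \left(B + B\right)}{6} = - \frac{2 B 2 B}{6} = - \frac{4 B^{2}}{6} = - \frac{2 B^{2}}{3}$)
$r{\left(V \right)} = -7 + V$
$q{\left(T \right)} = -157$ ($q{\left(T \right)} = -7 - \frac{2 \left(-15\right)^{2}}{3} = -7 - 150 = -157$)
$\frac{-69106 + q{\left(-611 \right)}}{-187893 + 681 \cdot 660} = \frac{-69106 - 157}{-187893 + 681 \cdot 660} = - \frac{69263}{-187893 + 449460} = - \frac{69263}{261567}$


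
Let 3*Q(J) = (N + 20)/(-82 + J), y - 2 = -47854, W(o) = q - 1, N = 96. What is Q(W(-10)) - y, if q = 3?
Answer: 2871091/60 ≈ 47852.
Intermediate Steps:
W(o) = 2 (W(o) = 3 - 1 = 2)
y = -47852 (y = 2 - 47854 = -47852)
Q(J) = 116/(3*(-82 + J)) (Q(J) = ((96 + 20)/(-82 + J))/3 = (116/(-82 + J))/3 = 116/(3*(-82 + J)))
Q(W(-10)) - y = 116/(3*(-82 + 2)) - 1*(-47852) = (116/3)/(-80) + 47852 = (116/3)*(-1/80) + 47852 = -29/60 + 47852 = 2871091/60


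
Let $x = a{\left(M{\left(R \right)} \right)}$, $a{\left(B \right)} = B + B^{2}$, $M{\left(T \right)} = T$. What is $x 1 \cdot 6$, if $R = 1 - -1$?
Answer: $36$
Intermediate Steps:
$R = 2$ ($R = 1 + 1 = 2$)
$x = 6$ ($x = 2 \left(1 + 2\right) = 2 \cdot 3 = 6$)
$x 1 \cdot 6 = 6 \cdot 1 \cdot 6 = 6 \cdot 6 = 36$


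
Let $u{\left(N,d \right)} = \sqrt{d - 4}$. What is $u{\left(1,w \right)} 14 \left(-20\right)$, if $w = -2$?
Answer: $- 280 i \sqrt{6} \approx - 685.86 i$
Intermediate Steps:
$u{\left(N,d \right)} = \sqrt{-4 + d}$
$u{\left(1,w \right)} 14 \left(-20\right) = \sqrt{-4 - 2} \cdot 14 \left(-20\right) = \sqrt{-6} \cdot 14 \left(-20\right) = i \sqrt{6} \cdot 14 \left(-20\right) = 14 i \sqrt{6} \left(-20\right) = - 280 i \sqrt{6}$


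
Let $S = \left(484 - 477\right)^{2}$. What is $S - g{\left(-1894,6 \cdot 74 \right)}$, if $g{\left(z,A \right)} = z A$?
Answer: $840985$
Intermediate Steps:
$g{\left(z,A \right)} = A z$
$S = 49$ ($S = 7^{2} = 49$)
$S - g{\left(-1894,6 \cdot 74 \right)} = 49 - 6 \cdot 74 \left(-1894\right) = 49 - 444 \left(-1894\right) = 49 - -840936 = 49 + 840936 = 840985$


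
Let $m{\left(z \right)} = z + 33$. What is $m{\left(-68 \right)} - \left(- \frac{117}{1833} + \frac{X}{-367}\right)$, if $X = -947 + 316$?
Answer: $- \frac{632271}{17249} \approx -36.656$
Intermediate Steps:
$m{\left(z \right)} = 33 + z$
$X = -631$
$m{\left(-68 \right)} - \left(- \frac{117}{1833} + \frac{X}{-367}\right) = \left(33 - 68\right) - \left(- \frac{117}{1833} - \frac{631}{-367}\right) = -35 - \left(\left(-117\right) \frac{1}{1833} - - \frac{631}{367}\right) = -35 - \left(- \frac{3}{47} + \frac{631}{367}\right) = -35 - \frac{28556}{17249} = - \frac{632271}{17249}$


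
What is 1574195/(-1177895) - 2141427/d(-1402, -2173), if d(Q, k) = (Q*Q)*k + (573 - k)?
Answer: -448084365914887/335405973935978 ≈ -1.3359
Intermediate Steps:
d(Q, k) = 573 - k + k*Q² (d(Q, k) = Q²*k + (573 - k) = k*Q² + (573 - k) = 573 - k + k*Q²)
1574195/(-1177895) - 2141427/d(-1402, -2173) = 1574195/(-1177895) - 2141427/(573 - 1*(-2173) - 2173*(-1402)²) = 1574195*(-1/1177895) - 2141427/(573 + 2173 - 2173*1965604) = -314839/235579 - 2141427/(573 + 2173 - 4271257492) = -314839/235579 - 2141427/(-4271254746) = -314839/235579 - 2141427*(-1/4271254746) = -314839/235579 + 713809/1423751582 = -448084365914887/335405973935978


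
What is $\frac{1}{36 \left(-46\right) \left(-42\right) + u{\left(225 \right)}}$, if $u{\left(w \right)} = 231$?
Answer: $\frac{1}{69783} \approx 1.433 \cdot 10^{-5}$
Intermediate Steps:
$\frac{1}{36 \left(-46\right) \left(-42\right) + u{\left(225 \right)}} = \frac{1}{36 \left(-46\right) \left(-42\right) + 231} = \frac{1}{\left(-1656\right) \left(-42\right) + 231} = \frac{1}{69552 + 231} = \frac{1}{69783}$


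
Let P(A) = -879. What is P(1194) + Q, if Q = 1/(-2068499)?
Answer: -1818210622/2068499 ≈ -879.00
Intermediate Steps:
Q = -1/2068499 ≈ -4.8344e-7
P(1194) + Q = -879 - 1/2068499 = -1818210622/2068499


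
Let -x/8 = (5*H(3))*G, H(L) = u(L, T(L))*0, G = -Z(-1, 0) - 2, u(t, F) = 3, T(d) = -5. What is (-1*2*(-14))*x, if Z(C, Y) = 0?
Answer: 0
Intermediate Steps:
G = -2 (G = -1*0 - 2 = 0 - 2 = -2)
H(L) = 0 (H(L) = 3*0 = 0)
x = 0 (x = -8*5*0*(-2) = -0*(-2) = -8*0 = 0)
(-1*2*(-14))*x = (-1*2*(-14))*0 = -2*(-14)*0 = 28*0 = 0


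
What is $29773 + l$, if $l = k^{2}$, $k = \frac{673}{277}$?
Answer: $\frac{2284905446}{76729} \approx 29779.0$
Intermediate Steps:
$k = \frac{673}{277}$ ($k = 673 \cdot \frac{1}{277} = \frac{673}{277} \approx 2.4296$)
$l = \frac{452929}{76729}$ ($l = \left(\frac{673}{277}\right)^{2} = \frac{452929}{76729} \approx 5.903$)
$29773 + l = 29773 + \frac{452929}{76729} = \frac{2284905446}{76729}$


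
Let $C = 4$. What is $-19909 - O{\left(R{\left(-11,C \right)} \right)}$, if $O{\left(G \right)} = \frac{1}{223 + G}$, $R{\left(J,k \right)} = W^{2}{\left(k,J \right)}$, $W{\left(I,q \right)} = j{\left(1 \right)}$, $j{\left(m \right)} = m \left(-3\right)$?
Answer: $- \frac{4618889}{232} \approx -19909.0$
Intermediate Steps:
$j{\left(m \right)} = - 3 m$
$W{\left(I,q \right)} = -3$ ($W{\left(I,q \right)} = \left(-3\right) 1 = -3$)
$R{\left(J,k \right)} = 9$ ($R{\left(J,k \right)} = \left(-3\right)^{2} = 9$)
$-19909 - O{\left(R{\left(-11,C \right)} \right)} = -19909 - \frac{1}{223 + 9} = -19909 - \frac{1}{232} = - \frac{4618889}{232}$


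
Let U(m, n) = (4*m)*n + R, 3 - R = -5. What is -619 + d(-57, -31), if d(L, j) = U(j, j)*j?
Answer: -120031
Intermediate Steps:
R = 8 (R = 3 - 1*(-5) = 3 + 5 = 8)
U(m, n) = 8 + 4*m*n (U(m, n) = (4*m)*n + 8 = 4*m*n + 8 = 8 + 4*m*n)
d(L, j) = j*(8 + 4*j**2) (d(L, j) = (8 + 4*j*j)*j = (8 + 4*j**2)*j = j*(8 + 4*j**2))
-619 + d(-57, -31) = -619 + 4*(-31)*(2 + (-31)**2) = -619 + 4*(-31)*(2 + 961) = -619 + 4*(-31)*963 = -619 - 119412 = -120031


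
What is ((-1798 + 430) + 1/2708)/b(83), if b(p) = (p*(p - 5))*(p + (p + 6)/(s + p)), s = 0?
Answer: -3704543/1473921072 ≈ -0.0025134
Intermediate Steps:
b(p) = p*(-5 + p)*(p + (6 + p)/p) (b(p) = (p*(p - 5))*(p + (p + 6)/(0 + p)) = (p*(-5 + p))*(p + (6 + p)/p) = p*(-5 + p)*(p + (6 + p)/p))
((-1798 + 430) + 1/2708)/b(83) = ((-1798 + 430) + 1/2708)/(-30 + 83 + 83**3 - 4*83**2) = (-1368 + 1/2708)/(-30 + 83 + 571787 - 4*6889) = -3704543/(2708*(-30 + 83 + 571787 - 27556)) = -3704543/2708/544284 = -3704543/2708*1/544284 = -3704543/1473921072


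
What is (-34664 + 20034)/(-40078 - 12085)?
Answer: 14630/52163 ≈ 0.28047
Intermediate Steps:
(-34664 + 20034)/(-40078 - 12085) = -14630/(-52163) = -14630*(-1/52163) = 14630/52163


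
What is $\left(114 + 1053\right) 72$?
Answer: $84024$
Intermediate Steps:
$\left(114 + 1053\right) 72 = 1167 \cdot 72 = 84024$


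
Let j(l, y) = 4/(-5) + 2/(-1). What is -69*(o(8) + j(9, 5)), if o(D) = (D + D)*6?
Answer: -32154/5 ≈ -6430.8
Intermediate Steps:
j(l, y) = -14/5 (j(l, y) = 4*(-1/5) + 2*(-1) = -4/5 - 2 = -14/5)
o(D) = 12*D (o(D) = (2*D)*6 = 12*D)
-69*(o(8) + j(9, 5)) = -69*(12*8 - 14/5) = -69*(96 - 14/5) = -69*466/5 = -32154/5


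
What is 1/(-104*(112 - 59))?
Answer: -1/5512 ≈ -0.00018142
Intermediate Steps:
1/(-104*(112 - 59)) = 1/(-104*53) = 1/(-5512) = -1/5512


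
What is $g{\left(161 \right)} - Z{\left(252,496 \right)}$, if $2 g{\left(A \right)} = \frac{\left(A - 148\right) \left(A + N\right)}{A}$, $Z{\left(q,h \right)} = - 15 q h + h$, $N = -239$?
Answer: $\frac{301775317}{161} \approx 1.8744 \cdot 10^{6}$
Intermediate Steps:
$Z{\left(q,h \right)} = h - 15 h q$ ($Z{\left(q,h \right)} = - 15 h q + h = h - 15 h q$)
$g{\left(A \right)} = \frac{\left(-239 + A\right) \left(-148 + A\right)}{2 A}$ ($g{\left(A \right)} = \frac{\left(A - 148\right) \left(A - 239\right) \frac{1}{A}}{2} = \frac{\left(-148 + A\right) \left(-239 + A\right) \frac{1}{A}}{2} = \frac{\left(-239 + A\right) \left(-148 + A\right) \frac{1}{A}}{2} = \frac{\frac{1}{A} \left(-239 + A\right) \left(-148 + A\right)}{2} = \frac{\left(-239 + A\right) \left(-148 + A\right)}{2 A}$)
$g{\left(161 \right)} - Z{\left(252,496 \right)} = \frac{35372 - 161 \left(387 - 161\right)}{2 \cdot 161} - 496 \left(1 - 3780\right) = \frac{1}{2} \cdot \frac{1}{161} \left(35372 - 161 \left(387 - 161\right)\right) - 496 \left(1 - 3780\right) = \frac{1}{2} \cdot \frac{1}{161} \left(35372 - 161 \cdot 226\right) - 496 \left(-3779\right) = \frac{1}{2} \cdot \frac{1}{161} \left(35372 - 36386\right) - -1874384 = \frac{1}{2} \cdot \frac{1}{161} \left(-1014\right) + 1874384 = - \frac{507}{161} + 1874384 = \frac{301775317}{161}$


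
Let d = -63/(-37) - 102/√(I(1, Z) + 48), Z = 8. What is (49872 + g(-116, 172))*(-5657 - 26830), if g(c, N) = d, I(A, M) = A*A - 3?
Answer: -59949138249/37 + 1656837*√46/23 ≈ -1.6198e+9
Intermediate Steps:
I(A, M) = -3 + A² (I(A, M) = A² - 3 = -3 + A²)
d = 63/37 - 51*√46/23 (d = -63/(-37) - 102/√((-3 + 1²) + 48) = -63*(-1/37) - 102/√((-3 + 1) + 48) = 63/37 - 102/√(-2 + 48) = 63/37 - 102*√46/46 = 63/37 - 51*√46/23 ≈ -13.336)
g(c, N) = 63/37 - 51*√46/23
(49872 + g(-116, 172))*(-5657 - 26830) = (49872 + (63/37 - 51*√46/23))*(-5657 - 26830) = (1845327/37 - 51*√46/23)*(-32487) = -59949138249/37 + 1656837*√46/23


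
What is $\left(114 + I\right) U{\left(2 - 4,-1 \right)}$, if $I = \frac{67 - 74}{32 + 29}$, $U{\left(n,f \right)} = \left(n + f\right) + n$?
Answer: $- \frac{34735}{61} \approx -569.43$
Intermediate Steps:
$U{\left(n,f \right)} = f + 2 n$ ($U{\left(n,f \right)} = \left(f + n\right) + n = f + 2 n$)
$I = - \frac{7}{61} \approx -0.11475$
$\left(114 + I\right) U{\left(2 - 4,-1 \right)} = \left(114 - \frac{7}{61}\right) \left(-1 + 2 \left(2 - 4\right)\right) = \frac{6947 \left(-1 + 2 \left(-2\right)\right)}{61} = \frac{6947 \left(-1 - 4\right)}{61} = \frac{6947}{61} \left(-5\right) = - \frac{34735}{61}$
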